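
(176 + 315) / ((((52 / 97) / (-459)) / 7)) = -153025551 / 52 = -2942799.06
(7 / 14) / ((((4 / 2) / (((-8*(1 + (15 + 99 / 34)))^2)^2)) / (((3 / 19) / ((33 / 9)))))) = 98461483546176 / 17455889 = 5640588.32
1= 1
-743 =-743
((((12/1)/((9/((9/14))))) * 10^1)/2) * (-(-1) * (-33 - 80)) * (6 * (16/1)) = -325440/7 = -46491.43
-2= -2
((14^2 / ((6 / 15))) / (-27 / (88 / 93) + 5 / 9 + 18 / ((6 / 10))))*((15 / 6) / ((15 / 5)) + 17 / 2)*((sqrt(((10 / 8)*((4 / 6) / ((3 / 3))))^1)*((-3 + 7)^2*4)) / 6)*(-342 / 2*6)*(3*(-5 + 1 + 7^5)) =-333035825633280*sqrt(30) / 1601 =-1139358114657.74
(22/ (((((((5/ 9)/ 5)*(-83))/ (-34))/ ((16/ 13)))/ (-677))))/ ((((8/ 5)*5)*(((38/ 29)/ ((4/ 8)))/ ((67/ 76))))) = -2213836713/ 779038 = -2841.76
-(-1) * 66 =66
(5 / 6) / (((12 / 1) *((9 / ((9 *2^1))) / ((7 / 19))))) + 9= 6191 / 684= 9.05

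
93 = 93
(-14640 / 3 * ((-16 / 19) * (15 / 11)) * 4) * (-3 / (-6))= 2342400 / 209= 11207.66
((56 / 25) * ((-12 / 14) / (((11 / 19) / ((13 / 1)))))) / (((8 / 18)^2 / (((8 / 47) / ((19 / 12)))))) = -303264 / 12925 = -23.46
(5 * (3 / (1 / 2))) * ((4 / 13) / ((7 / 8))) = 960 / 91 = 10.55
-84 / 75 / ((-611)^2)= -28 / 9333025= -0.00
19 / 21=0.90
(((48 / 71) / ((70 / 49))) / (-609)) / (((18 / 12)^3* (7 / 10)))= -128 / 389151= -0.00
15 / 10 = 3 / 2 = 1.50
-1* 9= -9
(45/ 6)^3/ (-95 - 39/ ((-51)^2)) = -2926125/ 659024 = -4.44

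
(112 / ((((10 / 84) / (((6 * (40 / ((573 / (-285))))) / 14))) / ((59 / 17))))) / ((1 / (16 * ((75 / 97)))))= -108476928000 / 314959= -344416.03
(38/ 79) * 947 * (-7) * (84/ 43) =-21159768/ 3397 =-6228.96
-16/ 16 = -1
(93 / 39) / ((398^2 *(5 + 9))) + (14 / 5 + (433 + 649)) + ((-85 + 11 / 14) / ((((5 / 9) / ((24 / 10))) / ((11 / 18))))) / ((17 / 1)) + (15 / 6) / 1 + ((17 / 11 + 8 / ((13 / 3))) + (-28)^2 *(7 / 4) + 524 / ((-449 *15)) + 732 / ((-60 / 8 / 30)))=-86863269044713181 / 181546024459800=-478.46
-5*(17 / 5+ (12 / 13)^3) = -45989 / 2197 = -20.93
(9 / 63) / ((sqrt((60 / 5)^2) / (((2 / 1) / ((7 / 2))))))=1 / 147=0.01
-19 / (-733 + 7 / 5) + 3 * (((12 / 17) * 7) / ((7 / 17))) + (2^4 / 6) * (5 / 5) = 424613 / 10974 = 38.69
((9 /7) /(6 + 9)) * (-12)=-36 /35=-1.03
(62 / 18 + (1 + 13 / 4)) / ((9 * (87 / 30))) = 1385 / 4698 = 0.29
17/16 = 1.06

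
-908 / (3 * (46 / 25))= -11350 / 69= -164.49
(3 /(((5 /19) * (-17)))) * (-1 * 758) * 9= 388854 /85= 4574.75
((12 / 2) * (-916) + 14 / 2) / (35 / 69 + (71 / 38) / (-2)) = 28784316 / 2239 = 12855.88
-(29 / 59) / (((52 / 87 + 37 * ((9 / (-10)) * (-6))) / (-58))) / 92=365835 / 236587522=0.00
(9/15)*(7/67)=21/335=0.06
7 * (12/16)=21/4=5.25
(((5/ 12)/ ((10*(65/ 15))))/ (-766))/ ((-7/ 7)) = 1/ 79664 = 0.00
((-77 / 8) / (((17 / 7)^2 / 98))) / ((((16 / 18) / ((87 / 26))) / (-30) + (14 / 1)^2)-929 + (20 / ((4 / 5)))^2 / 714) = 0.22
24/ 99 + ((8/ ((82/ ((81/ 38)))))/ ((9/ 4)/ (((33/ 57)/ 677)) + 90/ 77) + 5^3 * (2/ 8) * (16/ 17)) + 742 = 3375310813454/ 4374123171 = 771.65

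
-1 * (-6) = 6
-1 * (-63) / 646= 63 / 646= 0.10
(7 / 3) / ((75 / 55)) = 1.71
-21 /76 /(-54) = 7 /1368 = 0.01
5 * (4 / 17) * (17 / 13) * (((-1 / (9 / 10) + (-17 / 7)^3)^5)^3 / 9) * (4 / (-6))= 592370484693958907801966484532724647684848423887461363260698349111253720 / 7733152215495194587223584007597157952255482379287407793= 76601425678264150.97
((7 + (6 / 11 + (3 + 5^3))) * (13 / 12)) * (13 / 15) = 83993 / 660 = 127.26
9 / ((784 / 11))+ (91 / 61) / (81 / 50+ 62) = 22777259 / 152128144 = 0.15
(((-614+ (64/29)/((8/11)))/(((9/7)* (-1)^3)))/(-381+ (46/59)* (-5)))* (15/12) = -6097945/3951366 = -1.54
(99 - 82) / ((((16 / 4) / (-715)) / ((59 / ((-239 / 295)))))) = 211557775 / 956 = 221294.74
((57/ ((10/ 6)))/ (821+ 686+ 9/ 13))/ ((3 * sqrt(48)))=247 * sqrt(3)/ 392000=0.00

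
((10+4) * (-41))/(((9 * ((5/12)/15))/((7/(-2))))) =8036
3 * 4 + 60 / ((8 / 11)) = 189 / 2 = 94.50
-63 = -63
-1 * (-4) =4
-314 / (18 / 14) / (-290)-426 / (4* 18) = -26489 / 5220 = -5.07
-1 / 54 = -0.02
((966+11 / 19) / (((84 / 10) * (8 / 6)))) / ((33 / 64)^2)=324.60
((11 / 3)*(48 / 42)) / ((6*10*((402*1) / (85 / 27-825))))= -6974 / 48843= -0.14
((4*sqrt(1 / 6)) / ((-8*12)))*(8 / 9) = -sqrt(6) / 162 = -0.02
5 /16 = 0.31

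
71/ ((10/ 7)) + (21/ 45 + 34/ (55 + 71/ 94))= 177413/ 3494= 50.78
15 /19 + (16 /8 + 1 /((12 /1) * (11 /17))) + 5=19859 /2508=7.92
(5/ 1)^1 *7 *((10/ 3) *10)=1166.67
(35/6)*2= 11.67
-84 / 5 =-16.80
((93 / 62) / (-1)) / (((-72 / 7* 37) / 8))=7 / 222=0.03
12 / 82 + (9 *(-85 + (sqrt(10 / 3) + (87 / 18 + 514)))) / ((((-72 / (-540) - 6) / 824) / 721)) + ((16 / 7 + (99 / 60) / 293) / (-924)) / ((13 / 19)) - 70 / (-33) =-2662625393477800183 / 6734007280 - 3341835 *sqrt(30) / 11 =-397063837.43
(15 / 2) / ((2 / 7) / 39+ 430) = 4095 / 234784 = 0.02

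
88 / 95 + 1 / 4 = 447 / 380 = 1.18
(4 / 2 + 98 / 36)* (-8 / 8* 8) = -340 / 9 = -37.78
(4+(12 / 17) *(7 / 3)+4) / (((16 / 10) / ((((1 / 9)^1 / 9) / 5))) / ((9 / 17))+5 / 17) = 164 / 20813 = 0.01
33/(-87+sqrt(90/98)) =-15631/41204 - 77 * sqrt(5)/41204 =-0.38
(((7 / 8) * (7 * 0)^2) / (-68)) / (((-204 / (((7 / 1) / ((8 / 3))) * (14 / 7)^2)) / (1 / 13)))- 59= -59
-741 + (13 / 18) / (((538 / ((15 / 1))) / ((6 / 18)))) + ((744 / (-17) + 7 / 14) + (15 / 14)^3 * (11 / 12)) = -353770785925 / 451739232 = -783.13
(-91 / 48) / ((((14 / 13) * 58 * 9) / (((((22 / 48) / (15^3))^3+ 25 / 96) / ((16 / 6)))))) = -23388939843974939 / 71017523712000000000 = -0.00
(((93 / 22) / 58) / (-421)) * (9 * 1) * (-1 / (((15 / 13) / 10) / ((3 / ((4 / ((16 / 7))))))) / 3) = 7254 / 940093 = 0.01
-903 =-903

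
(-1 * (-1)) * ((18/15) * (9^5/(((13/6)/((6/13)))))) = 12754584/845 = 15094.18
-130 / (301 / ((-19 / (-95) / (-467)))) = 26 / 140567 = 0.00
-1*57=-57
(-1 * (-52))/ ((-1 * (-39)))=4/ 3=1.33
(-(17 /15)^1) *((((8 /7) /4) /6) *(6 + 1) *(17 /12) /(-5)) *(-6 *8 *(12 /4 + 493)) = -573376 /225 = -2548.34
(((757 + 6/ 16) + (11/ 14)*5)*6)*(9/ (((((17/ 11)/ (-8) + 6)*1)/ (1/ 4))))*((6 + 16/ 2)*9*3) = 341874027/ 511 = 669029.41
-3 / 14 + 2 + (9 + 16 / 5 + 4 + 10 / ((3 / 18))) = 5459 / 70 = 77.99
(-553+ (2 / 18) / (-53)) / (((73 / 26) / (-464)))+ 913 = 3214057621 / 34821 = 92302.28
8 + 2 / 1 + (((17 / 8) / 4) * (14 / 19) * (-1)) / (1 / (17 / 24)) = 70937 / 7296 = 9.72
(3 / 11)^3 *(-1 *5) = -135 / 1331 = -0.10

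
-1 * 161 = -161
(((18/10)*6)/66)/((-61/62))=-558/3355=-0.17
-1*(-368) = 368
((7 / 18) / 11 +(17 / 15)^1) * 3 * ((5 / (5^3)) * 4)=2314 / 4125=0.56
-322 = -322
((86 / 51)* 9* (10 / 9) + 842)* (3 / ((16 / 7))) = 153307 / 136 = 1127.26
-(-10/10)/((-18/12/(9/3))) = -2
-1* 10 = -10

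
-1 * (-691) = 691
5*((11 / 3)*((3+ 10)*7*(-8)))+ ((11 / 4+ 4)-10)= -160199 / 12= -13349.92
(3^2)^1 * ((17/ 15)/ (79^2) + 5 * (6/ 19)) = 14.21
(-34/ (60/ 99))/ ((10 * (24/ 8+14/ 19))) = -10659/ 7100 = -1.50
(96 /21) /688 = 0.01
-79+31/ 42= -3287/ 42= -78.26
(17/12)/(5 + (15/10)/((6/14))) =1/6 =0.17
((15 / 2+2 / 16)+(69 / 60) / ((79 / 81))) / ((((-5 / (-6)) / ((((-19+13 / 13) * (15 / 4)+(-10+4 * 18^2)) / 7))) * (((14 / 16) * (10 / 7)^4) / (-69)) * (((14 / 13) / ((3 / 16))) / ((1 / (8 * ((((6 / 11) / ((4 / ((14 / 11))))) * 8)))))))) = -22076353188747 / 40448000000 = -545.80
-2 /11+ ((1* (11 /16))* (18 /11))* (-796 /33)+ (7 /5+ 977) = 104619 /110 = 951.08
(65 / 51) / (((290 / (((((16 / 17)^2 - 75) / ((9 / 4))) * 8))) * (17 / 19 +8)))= -6511376 / 50009427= -0.13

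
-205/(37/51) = -10455/37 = -282.57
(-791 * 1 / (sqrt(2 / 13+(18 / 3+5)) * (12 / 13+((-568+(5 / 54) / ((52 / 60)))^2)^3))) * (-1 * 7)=909012107852476992 * sqrt(1885) / 798478055122899280612613804097985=0.00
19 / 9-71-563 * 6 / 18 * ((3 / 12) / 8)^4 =-650118809 / 9437184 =-68.89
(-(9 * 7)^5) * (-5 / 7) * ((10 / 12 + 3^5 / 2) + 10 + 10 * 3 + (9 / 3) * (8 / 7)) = 117505836945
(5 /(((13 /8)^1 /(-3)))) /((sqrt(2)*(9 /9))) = -60*sqrt(2) /13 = -6.53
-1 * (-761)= 761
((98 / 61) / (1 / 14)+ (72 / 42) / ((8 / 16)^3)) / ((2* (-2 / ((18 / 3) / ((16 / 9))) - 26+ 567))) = 208710 / 6230357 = 0.03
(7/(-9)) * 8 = -56/9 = -6.22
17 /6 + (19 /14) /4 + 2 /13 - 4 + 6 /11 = -3077 /24024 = -0.13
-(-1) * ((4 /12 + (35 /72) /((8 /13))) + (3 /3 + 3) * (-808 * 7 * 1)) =-13030777 /576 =-22622.88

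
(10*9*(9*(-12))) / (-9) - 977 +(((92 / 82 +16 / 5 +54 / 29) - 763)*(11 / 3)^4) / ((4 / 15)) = -7317844475 / 14268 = -512885.09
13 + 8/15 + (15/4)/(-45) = 269/20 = 13.45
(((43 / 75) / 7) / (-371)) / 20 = -43 / 3895500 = -0.00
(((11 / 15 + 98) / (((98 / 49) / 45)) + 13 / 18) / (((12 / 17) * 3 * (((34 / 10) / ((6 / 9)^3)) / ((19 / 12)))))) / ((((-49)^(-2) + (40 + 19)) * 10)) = 11404750 / 46471563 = 0.25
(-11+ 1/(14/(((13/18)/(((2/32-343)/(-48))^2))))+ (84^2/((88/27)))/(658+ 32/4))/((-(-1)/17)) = -131.72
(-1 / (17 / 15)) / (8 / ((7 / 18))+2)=-105 / 2686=-0.04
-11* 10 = -110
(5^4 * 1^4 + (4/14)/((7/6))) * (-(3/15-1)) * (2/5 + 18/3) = 3921536/1225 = 3201.25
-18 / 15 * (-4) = 24 / 5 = 4.80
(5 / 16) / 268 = 5 / 4288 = 0.00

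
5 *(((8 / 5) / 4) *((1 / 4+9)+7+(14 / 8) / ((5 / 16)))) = 437 / 10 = 43.70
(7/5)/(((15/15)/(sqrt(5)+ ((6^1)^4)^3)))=7 * sqrt(5)/5+ 15237476352/5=3047495273.53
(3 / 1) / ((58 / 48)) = 72 / 29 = 2.48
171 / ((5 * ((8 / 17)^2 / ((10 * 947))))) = 46799793 / 32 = 1462493.53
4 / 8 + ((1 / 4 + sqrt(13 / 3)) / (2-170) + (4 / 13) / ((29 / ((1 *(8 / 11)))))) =1410749 / 2786784-sqrt(39) / 504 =0.49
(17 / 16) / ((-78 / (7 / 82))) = -119 / 102336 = -0.00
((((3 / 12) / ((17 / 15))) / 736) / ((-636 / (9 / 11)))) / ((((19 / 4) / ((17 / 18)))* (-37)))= 5 / 2413190912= 0.00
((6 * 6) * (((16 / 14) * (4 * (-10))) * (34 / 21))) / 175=-26112 / 1715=-15.23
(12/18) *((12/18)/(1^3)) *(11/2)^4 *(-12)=-14641/3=-4880.33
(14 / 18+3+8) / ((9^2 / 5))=530 / 729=0.73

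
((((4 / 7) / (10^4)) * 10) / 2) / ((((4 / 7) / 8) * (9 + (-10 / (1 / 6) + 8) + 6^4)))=1 / 313250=0.00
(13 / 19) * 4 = 52 / 19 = 2.74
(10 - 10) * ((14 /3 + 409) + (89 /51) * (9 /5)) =0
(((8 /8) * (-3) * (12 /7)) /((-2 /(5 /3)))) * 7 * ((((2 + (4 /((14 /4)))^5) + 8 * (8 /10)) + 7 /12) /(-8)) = -41.00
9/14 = 0.64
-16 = -16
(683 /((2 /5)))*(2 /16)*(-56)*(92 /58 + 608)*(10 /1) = -2112962950 /29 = -72860791.38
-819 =-819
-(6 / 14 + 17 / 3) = -128 / 21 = -6.10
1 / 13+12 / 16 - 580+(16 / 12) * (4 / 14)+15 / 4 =-313973 / 546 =-575.04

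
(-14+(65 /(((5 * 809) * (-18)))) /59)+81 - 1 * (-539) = 520649735 /859158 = 606.00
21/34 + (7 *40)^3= 746368021/34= 21952000.62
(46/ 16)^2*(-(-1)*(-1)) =-8.27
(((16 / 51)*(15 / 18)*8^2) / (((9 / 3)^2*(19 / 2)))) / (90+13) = 5120 / 2694789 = 0.00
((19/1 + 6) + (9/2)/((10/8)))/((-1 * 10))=-2.86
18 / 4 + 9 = 27 / 2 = 13.50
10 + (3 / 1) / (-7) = 67 / 7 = 9.57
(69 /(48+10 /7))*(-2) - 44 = -8095 /173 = -46.79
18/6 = 3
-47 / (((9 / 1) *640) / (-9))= 47 / 640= 0.07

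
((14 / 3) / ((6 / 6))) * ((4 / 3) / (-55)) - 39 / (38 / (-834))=855.83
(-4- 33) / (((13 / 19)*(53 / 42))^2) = -23561748 / 474721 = -49.63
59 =59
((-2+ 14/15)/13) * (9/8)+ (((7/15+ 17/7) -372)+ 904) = 730006/1365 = 534.80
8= 8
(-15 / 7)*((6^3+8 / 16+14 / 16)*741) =-345160.45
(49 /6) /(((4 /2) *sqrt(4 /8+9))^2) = 49 /228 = 0.21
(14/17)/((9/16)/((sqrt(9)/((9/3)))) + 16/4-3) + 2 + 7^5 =7144049/425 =16809.53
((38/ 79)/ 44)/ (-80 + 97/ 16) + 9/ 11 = 76451/ 93457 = 0.82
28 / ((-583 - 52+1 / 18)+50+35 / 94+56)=-5922 / 111793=-0.05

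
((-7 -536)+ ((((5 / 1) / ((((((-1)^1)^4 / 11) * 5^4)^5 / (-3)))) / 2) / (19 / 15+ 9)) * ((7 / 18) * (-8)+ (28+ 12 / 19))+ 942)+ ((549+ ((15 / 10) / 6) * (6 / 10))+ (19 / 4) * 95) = 709992218001604794 / 507354736328125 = 1399.40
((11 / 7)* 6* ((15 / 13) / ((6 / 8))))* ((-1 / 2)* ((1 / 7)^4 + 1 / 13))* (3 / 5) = -955944 / 2840383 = -0.34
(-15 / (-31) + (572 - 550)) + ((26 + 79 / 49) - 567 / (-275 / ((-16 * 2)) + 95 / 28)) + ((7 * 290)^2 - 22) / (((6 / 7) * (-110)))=-1307132444799 / 29909110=-43703.49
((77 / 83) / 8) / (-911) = -77 / 604904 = -0.00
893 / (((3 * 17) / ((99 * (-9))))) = -265221 / 17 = -15601.24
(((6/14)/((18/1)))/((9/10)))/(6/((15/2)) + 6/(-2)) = -25/2079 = -0.01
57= 57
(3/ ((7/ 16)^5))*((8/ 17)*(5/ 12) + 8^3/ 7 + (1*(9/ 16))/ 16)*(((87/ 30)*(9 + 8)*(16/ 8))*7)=159308468224/ 16807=9478697.46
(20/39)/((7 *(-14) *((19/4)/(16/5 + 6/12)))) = -148/36309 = -0.00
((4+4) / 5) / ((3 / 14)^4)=307328 / 405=758.83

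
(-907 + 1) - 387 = -1293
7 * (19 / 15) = 133 / 15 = 8.87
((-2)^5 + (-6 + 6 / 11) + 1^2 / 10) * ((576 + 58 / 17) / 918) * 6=-4047365 / 28611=-141.46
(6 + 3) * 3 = 27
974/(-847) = -974/847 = -1.15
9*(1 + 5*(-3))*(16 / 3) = -672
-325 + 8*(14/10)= -1569/5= -313.80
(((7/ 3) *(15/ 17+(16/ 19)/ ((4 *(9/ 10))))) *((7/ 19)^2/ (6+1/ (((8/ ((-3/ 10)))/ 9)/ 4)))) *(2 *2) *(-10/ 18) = -445214000/ 2635111197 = -0.17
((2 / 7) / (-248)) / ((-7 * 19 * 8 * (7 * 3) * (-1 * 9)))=-1 / 174551328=-0.00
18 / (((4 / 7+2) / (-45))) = -315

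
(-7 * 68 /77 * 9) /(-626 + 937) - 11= -38243 /3421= -11.18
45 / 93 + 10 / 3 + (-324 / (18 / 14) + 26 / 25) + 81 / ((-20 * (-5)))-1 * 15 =-486079 / 1860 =-261.33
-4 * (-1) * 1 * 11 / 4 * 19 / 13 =209 / 13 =16.08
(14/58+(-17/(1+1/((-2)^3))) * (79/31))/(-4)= 310057/25172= 12.32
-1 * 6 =-6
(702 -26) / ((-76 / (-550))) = 92950 / 19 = 4892.11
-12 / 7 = -1.71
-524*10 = -5240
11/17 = 0.65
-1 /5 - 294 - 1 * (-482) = 939 /5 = 187.80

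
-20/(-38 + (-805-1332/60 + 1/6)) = 600/25951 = 0.02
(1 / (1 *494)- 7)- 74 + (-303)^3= -13742194751 / 494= -27818208.00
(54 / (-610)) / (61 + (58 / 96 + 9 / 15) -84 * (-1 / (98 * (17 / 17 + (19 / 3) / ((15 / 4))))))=-1097712 / 775289443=-0.00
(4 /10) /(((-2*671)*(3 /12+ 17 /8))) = -8 /63745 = -0.00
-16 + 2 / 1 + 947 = 933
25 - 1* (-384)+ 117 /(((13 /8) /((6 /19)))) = 431.74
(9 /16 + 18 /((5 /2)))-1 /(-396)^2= 380401 /49005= 7.76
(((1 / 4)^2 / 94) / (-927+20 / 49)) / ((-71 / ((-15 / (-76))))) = 735 / 368471860352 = 0.00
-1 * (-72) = 72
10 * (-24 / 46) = -120 / 23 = -5.22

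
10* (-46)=-460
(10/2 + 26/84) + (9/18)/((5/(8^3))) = 56.51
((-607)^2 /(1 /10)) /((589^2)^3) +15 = 626300888454503905 /41753392563387961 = 15.00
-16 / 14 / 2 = -4 / 7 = -0.57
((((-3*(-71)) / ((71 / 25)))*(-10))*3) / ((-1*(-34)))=-1125 / 17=-66.18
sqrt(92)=2*sqrt(23)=9.59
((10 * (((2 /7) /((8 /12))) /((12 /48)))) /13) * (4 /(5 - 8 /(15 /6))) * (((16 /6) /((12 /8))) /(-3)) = -12800 /7371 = -1.74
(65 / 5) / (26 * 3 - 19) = 13 / 59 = 0.22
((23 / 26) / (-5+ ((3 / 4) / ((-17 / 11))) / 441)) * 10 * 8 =-9196320 / 649883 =-14.15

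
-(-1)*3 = 3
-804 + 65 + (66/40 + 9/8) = -29449/40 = -736.22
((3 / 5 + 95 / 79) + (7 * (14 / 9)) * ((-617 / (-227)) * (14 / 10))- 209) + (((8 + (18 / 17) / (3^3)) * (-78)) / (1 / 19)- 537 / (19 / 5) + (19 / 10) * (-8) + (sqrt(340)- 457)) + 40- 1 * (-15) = -3294275593264 / 260656155 + 2 * sqrt(85) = -12619.96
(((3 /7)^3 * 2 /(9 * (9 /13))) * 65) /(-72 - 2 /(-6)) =-338 /14749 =-0.02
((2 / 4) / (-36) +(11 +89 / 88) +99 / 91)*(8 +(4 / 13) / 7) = 28764245 / 273273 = 105.26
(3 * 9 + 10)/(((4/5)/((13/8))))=2405/32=75.16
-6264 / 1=-6264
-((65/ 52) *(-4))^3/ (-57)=-125/ 57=-2.19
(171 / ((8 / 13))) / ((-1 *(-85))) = 2223 / 680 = 3.27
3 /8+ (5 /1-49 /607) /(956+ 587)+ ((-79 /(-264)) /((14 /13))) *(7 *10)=2451478969 /123631332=19.83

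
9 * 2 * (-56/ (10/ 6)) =-3024/ 5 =-604.80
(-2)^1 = -2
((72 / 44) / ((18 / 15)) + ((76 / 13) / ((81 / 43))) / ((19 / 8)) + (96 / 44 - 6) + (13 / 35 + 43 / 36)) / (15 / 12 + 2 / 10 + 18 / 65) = 677951 / 2800413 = 0.24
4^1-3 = 1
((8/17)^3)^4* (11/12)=188978561024/1747866711689283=0.00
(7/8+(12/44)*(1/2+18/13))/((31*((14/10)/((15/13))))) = 17025/461032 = 0.04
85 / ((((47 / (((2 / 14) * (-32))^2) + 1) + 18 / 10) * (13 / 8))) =3481600 / 336063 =10.36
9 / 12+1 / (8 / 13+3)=193 / 188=1.03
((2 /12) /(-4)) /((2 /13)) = -13 /48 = -0.27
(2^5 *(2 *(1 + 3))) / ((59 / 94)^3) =212629504 / 205379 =1035.30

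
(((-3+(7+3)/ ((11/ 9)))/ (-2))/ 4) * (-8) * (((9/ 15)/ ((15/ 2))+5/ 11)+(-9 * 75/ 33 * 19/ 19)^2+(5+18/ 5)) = 73715649/ 33275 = 2215.35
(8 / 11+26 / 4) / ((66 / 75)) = 3975 / 484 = 8.21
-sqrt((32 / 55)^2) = -32 / 55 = -0.58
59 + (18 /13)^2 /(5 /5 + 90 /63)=171775 /2873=59.79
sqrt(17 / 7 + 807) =28.45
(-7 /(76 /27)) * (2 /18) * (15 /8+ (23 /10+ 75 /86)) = -182301 /130720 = -1.39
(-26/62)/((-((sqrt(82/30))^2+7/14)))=390/3007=0.13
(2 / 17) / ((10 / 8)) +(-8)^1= -672 / 85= -7.91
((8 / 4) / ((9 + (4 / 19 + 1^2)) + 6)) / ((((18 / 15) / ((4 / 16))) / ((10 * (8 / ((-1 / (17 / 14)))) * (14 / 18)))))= -8075 / 4158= -1.94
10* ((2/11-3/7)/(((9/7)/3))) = -190/33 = -5.76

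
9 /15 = 3 /5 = 0.60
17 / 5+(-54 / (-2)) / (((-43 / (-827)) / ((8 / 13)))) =902663 / 2795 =322.96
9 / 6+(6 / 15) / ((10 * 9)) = 677 / 450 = 1.50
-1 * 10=-10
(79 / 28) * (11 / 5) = 869 / 140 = 6.21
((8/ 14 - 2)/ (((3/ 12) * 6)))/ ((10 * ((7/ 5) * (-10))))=1/ 147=0.01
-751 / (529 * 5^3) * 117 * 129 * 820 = -1858914252 / 13225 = -140560.62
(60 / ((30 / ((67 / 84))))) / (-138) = -67 / 5796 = -0.01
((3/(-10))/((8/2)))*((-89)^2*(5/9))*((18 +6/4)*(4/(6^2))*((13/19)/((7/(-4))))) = 1338649/4788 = 279.58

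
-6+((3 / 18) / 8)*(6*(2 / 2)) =-47 / 8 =-5.88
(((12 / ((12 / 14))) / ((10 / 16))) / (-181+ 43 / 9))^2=254016 / 15721225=0.02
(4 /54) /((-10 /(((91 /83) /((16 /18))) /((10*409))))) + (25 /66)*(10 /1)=1697348999 /448100400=3.79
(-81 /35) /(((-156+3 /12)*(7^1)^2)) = 324 /1068445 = 0.00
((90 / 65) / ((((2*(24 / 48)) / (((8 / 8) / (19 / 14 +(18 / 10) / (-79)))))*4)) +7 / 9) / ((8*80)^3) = 447727 / 113160093696000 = 0.00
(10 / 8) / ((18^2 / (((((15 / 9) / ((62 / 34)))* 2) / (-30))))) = -85 / 361584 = -0.00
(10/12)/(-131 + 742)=5/3666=0.00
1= 1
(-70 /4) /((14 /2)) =-5 /2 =-2.50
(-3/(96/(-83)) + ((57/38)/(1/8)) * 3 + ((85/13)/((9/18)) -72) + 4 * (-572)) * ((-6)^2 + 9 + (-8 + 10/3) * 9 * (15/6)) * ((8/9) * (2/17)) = 9602650/663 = 14483.63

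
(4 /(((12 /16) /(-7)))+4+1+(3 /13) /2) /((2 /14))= -17591 /78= -225.53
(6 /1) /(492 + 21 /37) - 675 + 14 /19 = -77825419 /115425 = -674.25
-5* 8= -40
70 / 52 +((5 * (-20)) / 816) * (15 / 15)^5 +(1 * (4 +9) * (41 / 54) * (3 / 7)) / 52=145351 / 111384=1.30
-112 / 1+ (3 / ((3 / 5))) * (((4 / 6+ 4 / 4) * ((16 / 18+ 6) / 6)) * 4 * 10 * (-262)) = -8131072 / 81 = -100383.60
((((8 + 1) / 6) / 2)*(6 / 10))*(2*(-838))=-3771 / 5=-754.20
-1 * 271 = -271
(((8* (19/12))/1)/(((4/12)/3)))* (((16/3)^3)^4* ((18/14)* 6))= 21392098230009856/45927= 465784793912.29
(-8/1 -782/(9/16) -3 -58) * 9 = -13133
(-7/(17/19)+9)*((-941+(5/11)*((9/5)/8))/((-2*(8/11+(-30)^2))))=0.61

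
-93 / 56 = -1.66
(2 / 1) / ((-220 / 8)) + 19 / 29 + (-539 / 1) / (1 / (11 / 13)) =-9444678 / 20735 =-455.49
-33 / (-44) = 3 / 4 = 0.75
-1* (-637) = 637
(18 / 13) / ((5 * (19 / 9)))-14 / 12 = -7673 / 7410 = -1.04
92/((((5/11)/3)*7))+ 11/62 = 188617/2170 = 86.92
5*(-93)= -465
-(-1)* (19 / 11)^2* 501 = 180861 / 121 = 1494.72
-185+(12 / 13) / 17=-40873 / 221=-184.95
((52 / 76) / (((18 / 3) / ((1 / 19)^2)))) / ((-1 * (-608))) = 13 / 25021632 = 0.00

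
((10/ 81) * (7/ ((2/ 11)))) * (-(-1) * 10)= 3850/ 81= 47.53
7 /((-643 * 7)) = -1 /643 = -0.00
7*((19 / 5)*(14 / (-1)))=-372.40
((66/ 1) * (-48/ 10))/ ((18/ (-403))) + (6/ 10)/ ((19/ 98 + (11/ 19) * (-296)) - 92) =17378453798/ 2450155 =7092.80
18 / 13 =1.38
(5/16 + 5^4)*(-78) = -390195/8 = -48774.38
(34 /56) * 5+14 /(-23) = 1563 /644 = 2.43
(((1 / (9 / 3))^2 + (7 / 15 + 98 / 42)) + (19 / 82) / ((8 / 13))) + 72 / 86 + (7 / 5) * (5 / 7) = 6505273 / 1269360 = 5.12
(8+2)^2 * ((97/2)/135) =970/27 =35.93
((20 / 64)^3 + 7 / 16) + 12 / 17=1.17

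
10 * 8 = 80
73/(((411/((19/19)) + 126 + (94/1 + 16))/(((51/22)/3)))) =1241/14234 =0.09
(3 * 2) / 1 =6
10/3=3.33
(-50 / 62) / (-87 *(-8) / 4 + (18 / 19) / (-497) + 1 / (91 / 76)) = -0.00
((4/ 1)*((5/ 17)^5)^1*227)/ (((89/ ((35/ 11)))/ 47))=4667687500/ 1390040003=3.36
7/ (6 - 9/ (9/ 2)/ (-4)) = 1.08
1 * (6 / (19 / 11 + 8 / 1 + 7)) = 33 / 92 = 0.36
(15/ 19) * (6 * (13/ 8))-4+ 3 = 509/ 76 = 6.70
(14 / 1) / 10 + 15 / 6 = 39 / 10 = 3.90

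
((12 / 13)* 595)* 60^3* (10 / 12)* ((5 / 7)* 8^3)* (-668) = -313970688000000 / 13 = -24151591384615.38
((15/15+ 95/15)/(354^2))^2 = 121/35334224676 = 0.00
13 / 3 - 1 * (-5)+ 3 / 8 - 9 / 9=209 / 24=8.71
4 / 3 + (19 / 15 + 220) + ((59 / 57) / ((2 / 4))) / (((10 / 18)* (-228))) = 222.58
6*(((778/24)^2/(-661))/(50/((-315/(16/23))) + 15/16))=-11.53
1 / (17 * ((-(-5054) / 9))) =9 / 85918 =0.00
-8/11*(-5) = 3.64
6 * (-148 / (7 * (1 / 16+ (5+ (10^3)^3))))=-14208 / 112000000567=-0.00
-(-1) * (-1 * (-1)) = 1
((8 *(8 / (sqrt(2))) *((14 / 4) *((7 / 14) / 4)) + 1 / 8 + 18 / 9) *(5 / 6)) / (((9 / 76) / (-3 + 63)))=8075 / 9 + 53200 *sqrt(2) / 9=9256.80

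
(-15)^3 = -3375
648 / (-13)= -648 / 13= -49.85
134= 134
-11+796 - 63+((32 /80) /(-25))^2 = 11281254 /15625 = 722.00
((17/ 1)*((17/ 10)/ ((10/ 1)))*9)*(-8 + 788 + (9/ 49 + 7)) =25081443/ 1225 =20474.65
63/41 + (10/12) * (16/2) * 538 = 441349/123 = 3588.20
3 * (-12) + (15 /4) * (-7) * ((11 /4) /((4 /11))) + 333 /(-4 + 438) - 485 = -9981977 /13888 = -718.75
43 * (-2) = -86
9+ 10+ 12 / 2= 25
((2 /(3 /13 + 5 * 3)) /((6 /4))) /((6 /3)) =13 /297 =0.04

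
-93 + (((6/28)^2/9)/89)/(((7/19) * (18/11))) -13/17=-3503519183/37365048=-93.76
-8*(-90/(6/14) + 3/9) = 5032/3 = 1677.33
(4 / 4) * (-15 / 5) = -3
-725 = -725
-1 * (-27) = 27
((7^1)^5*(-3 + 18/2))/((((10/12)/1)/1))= 605052/5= 121010.40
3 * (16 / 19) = 48 / 19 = 2.53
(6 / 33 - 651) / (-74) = 7159 / 814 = 8.79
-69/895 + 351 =314076/895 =350.92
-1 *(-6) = 6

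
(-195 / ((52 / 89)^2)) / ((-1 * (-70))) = -23763 / 2912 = -8.16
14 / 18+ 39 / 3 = 124 / 9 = 13.78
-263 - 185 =-448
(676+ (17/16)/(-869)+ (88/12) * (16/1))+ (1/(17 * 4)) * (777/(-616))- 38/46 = 25849977745/32618784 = 792.49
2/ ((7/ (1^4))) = 2/ 7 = 0.29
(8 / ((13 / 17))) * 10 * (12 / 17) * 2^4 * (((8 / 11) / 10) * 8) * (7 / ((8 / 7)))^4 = 138355224 / 143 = 967519.05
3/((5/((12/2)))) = 18/5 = 3.60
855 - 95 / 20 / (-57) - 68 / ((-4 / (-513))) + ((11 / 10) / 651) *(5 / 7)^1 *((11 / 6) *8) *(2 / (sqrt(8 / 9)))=-94391 / 12 + 121 *sqrt(2) / 4557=-7865.88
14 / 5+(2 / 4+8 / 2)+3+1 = 113 / 10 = 11.30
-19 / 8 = -2.38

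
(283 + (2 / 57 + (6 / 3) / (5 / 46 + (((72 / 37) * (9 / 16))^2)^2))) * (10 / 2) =86304658131655 / 60707338311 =1421.65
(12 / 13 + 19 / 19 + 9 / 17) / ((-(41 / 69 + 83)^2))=-1290231 / 3676315552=-0.00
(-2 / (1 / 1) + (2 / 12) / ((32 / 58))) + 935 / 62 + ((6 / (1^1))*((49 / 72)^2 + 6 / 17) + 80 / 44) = 50330231 / 2504304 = 20.10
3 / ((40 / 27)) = 81 / 40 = 2.02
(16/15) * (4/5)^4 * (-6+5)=-4096/9375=-0.44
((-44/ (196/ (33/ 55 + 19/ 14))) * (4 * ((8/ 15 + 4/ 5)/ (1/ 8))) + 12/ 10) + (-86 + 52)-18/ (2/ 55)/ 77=-298279/ 5145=-57.97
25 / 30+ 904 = 5429 / 6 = 904.83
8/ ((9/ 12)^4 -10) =-2048/ 2479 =-0.83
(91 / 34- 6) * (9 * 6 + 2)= -3164 / 17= -186.12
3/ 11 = 0.27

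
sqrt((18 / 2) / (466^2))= 3 / 466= 0.01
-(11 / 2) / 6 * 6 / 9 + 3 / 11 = -67 / 198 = -0.34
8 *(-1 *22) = -176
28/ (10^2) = 7/ 25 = 0.28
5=5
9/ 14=0.64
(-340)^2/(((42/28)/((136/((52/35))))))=275128000/39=7054564.10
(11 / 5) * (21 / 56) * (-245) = -1617 / 8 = -202.12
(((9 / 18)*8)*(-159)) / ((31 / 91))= -57876 / 31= -1866.97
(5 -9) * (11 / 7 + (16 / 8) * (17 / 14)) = -16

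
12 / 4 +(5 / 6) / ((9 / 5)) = 187 / 54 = 3.46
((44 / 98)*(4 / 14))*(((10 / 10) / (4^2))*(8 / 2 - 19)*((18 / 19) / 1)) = -1485 / 13034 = -0.11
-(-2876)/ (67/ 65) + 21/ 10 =1870807/ 670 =2792.25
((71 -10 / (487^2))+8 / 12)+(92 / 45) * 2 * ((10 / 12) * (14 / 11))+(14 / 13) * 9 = 78472305589 / 915709509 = 85.70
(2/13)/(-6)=-1/39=-0.03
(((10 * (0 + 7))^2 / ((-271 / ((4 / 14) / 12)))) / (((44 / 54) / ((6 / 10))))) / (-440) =189 / 262328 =0.00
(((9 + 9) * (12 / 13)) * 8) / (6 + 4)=864 / 65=13.29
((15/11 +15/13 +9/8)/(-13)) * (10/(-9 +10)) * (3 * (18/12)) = -187515/14872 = -12.61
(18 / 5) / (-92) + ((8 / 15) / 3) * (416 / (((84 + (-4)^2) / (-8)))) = -308201 / 51750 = -5.96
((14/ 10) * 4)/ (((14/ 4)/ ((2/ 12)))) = 4/ 15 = 0.27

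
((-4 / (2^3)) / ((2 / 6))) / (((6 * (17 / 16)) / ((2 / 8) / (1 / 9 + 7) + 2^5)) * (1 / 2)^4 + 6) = -0.25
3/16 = 0.19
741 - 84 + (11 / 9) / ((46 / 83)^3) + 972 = 1433332753 / 876024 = 1636.18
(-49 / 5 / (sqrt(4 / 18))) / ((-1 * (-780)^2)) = 49 * sqrt(2) / 2028000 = 0.00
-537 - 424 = -961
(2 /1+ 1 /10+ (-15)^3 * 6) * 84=-8504118 /5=-1700823.60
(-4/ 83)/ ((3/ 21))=-28/ 83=-0.34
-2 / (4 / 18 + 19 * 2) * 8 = -18 / 43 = -0.42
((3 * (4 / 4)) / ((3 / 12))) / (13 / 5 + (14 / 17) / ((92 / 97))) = 46920 / 13561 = 3.46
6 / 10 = 3 / 5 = 0.60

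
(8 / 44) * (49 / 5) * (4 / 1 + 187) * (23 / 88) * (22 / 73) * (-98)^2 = 1033664114 / 4015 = 257450.59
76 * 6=456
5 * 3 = 15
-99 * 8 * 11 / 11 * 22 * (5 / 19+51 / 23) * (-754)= 14241262464 / 437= 32588701.29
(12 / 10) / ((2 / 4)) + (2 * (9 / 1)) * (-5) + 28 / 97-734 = -398336 / 485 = -821.31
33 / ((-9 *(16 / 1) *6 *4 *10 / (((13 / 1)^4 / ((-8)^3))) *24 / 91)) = 28589561 / 141557760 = 0.20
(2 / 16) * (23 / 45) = 23 / 360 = 0.06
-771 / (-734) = 771 / 734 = 1.05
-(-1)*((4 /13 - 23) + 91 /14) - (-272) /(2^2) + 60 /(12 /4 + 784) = 1061649 /20462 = 51.88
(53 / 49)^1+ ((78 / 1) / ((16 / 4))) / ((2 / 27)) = 51809 / 196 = 264.33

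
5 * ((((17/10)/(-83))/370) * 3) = -51/61420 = -0.00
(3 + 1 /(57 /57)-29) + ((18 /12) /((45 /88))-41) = -946 /15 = -63.07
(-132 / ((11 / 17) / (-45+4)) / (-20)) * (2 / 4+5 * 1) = -23001 / 10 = -2300.10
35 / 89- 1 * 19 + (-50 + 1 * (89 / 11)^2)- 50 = -572307 / 10769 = -53.14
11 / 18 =0.61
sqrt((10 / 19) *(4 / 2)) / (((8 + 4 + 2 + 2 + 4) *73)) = sqrt(95) / 13870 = 0.00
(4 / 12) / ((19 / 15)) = 5 / 19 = 0.26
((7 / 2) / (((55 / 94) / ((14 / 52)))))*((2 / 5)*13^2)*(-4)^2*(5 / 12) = 119756 / 165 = 725.79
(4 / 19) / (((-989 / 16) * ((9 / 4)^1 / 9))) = -256 / 18791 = -0.01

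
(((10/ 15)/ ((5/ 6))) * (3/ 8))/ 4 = 3/ 40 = 0.08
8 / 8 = 1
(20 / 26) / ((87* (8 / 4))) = 5 / 1131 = 0.00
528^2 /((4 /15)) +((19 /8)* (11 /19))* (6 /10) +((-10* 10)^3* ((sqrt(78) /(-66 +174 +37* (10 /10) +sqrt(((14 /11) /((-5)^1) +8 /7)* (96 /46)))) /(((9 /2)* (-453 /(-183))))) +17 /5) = -156644950000000* sqrt(78) /252991384281 +976000000* sqrt(2187185) /28110153809 +41817769 /40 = 1040027.20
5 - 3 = 2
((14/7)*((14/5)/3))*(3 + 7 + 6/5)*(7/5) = 10976/375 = 29.27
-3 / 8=-0.38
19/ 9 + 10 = 109/ 9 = 12.11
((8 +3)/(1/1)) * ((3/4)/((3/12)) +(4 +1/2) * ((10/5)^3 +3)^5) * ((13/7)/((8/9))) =1865461455/112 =16655905.85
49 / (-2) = -49 / 2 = -24.50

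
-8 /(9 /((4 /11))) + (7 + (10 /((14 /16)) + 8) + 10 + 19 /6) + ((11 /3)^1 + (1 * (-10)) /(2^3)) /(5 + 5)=1095319 /27720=39.51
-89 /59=-1.51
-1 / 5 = -0.20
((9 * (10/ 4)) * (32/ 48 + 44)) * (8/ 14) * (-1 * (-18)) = 72360/ 7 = 10337.14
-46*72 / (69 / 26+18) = -28704 / 179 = -160.36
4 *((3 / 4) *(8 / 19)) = 24 / 19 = 1.26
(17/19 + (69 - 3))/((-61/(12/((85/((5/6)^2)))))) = -6355/59109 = -0.11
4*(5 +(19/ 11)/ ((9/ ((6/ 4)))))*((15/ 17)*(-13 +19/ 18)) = -375175/ 1683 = -222.92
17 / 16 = 1.06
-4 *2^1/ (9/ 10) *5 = -400/ 9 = -44.44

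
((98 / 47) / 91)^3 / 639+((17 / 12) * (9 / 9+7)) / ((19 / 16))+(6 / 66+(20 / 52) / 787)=230998325413207138 / 23974276363770447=9.64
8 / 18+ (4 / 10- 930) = -41812 / 45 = -929.16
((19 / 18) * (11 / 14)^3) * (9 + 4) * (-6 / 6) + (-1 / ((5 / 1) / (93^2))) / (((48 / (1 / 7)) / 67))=-43413893 / 123480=-351.59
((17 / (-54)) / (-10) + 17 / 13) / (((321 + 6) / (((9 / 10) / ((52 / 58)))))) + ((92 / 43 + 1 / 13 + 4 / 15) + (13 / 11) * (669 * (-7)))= -173522760917203 / 31367278800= -5531.97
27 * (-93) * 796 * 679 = -1357155324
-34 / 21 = -1.62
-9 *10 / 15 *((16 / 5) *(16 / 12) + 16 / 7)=-1376 / 35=-39.31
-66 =-66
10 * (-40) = -400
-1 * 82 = -82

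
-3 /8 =-0.38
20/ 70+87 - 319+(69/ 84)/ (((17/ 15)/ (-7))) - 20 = -122231/ 476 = -256.79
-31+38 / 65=-1977 / 65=-30.42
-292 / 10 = -146 / 5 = -29.20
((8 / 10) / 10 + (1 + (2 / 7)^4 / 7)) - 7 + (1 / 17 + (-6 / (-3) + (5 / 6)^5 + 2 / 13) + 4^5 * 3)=2215810064742319 / 722069056800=3068.70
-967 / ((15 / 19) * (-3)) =18373 / 45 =408.29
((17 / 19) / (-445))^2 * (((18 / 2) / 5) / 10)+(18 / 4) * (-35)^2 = 5512.50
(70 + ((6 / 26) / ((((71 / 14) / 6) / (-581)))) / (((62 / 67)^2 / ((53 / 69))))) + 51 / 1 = -434295968 / 20401069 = -21.29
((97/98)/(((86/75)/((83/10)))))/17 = 120765/286552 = 0.42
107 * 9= 963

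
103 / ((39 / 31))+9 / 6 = 6503 / 78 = 83.37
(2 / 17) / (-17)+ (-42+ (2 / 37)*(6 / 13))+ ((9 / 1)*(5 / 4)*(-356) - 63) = -4109.98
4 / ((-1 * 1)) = -4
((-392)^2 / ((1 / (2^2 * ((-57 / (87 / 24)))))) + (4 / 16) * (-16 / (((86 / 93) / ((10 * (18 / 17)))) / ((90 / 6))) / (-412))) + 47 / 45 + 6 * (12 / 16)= -9664928.51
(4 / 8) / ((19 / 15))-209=-7927 / 38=-208.61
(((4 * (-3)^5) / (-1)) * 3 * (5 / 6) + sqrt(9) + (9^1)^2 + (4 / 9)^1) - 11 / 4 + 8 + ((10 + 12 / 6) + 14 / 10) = 455957 / 180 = 2533.09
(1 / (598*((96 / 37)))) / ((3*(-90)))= -37 / 15500160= -0.00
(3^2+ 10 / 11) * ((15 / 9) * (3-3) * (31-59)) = 0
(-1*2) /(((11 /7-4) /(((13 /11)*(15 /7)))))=390 /187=2.09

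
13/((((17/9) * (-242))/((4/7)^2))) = -936/100793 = -0.01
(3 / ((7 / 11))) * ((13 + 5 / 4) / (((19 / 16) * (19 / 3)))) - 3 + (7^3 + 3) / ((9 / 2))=99137 / 1197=82.82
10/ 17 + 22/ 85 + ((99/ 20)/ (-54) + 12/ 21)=18947/ 14280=1.33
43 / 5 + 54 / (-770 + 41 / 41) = 32797 / 3845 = 8.53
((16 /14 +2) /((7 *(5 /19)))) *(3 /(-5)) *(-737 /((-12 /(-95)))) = 2926627 /490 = 5972.71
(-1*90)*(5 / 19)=-450 / 19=-23.68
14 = 14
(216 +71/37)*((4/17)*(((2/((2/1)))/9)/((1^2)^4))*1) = 32252/5661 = 5.70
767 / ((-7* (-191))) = 767 / 1337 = 0.57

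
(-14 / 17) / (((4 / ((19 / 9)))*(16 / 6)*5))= -133 / 4080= -0.03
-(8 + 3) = -11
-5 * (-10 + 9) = 5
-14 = -14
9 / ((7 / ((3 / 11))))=27 / 77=0.35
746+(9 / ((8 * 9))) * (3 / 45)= 89521 / 120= 746.01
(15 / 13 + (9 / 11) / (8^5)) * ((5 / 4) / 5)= 5406837 / 18743296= 0.29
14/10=7/5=1.40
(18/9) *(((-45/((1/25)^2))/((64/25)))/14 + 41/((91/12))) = -1296807/832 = -1558.66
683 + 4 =687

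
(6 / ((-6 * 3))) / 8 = -1 / 24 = -0.04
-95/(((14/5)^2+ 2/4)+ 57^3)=-4750/9260067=-0.00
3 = 3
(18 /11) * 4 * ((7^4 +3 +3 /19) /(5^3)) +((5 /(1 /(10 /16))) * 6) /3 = 13808677 /104500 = 132.14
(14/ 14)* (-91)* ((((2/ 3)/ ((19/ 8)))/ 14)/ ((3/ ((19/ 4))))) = -26/ 9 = -2.89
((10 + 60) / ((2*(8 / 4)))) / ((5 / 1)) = 3.50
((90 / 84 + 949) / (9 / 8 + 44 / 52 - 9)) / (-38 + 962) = -172913 / 1182027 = -0.15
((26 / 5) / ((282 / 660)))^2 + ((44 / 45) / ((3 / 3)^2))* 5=153.00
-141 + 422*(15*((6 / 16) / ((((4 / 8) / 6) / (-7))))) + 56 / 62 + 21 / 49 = -43299023 / 217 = -199534.67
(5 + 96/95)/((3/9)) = 1713/95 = 18.03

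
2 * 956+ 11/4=7659/4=1914.75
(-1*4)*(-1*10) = 40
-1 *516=-516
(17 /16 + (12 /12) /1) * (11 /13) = 363 /208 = 1.75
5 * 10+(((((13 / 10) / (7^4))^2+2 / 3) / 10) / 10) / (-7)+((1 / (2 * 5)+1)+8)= 71545792250293 / 1210608210000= 59.10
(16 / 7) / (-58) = -8 / 203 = -0.04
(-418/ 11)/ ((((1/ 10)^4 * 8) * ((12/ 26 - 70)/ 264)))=20377500/ 113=180331.86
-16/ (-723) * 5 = 80/ 723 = 0.11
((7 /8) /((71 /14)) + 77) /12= 21917 /3408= 6.43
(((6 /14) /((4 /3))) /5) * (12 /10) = 27 /350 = 0.08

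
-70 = -70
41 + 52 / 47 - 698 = -30827 / 47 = -655.89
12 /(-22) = -6 /11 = -0.55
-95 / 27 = -3.52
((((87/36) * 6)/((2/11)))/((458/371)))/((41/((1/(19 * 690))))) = 118349/984718320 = 0.00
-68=-68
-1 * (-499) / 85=5.87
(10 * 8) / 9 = 80 / 9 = 8.89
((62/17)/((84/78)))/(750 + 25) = 13/2975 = 0.00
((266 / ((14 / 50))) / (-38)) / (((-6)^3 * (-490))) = -5 / 21168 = -0.00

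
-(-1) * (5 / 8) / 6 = 5 / 48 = 0.10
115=115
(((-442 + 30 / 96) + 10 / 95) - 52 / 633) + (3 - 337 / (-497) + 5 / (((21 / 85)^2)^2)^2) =61973699649288752248939 / 172253773850490864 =359781.38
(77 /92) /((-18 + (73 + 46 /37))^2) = 105413 /398411612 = 0.00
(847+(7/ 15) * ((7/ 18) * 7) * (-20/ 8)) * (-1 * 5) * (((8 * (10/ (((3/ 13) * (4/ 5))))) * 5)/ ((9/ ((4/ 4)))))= -740455625/ 729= -1015714.16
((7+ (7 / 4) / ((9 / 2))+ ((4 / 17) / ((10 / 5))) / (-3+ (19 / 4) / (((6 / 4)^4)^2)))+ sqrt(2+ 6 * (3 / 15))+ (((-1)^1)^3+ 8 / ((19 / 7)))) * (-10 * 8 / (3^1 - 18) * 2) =118.22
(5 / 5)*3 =3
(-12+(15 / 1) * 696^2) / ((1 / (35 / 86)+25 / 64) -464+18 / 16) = -5425450240 / 343487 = -15795.21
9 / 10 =0.90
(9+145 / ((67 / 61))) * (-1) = -9448 / 67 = -141.01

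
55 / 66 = 0.83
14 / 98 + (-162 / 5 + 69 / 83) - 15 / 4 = -408743 / 11620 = -35.18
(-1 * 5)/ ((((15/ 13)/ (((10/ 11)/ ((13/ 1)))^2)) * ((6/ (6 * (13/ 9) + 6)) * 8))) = -25/ 3861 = -0.01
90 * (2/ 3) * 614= 36840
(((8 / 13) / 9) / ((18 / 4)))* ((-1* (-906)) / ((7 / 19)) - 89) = 265456 / 7371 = 36.01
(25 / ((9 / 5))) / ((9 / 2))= 3.09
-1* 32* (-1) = 32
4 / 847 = 0.00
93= 93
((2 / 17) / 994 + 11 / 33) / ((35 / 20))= 0.19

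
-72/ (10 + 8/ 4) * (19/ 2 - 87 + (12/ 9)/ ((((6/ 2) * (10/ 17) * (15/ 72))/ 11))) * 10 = 11282/ 5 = 2256.40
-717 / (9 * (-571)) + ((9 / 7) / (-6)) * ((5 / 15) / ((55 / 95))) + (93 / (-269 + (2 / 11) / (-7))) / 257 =6928262141 / 468139072170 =0.01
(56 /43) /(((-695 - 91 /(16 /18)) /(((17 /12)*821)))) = -1563184 /822891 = -1.90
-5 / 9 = -0.56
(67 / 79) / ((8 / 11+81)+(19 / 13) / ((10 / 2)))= 47905 / 4632876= 0.01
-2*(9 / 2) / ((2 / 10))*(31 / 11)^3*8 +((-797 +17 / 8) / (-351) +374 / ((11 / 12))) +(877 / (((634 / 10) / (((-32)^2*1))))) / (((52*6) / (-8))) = -9490734038719 / 1184771016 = -8010.61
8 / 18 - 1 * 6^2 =-320 / 9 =-35.56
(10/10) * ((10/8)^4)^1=625/256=2.44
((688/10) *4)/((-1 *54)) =-688/135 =-5.10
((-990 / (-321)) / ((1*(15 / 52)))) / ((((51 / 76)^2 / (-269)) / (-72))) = 14219865088 / 30923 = 459847.53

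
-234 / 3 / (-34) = 39 / 17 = 2.29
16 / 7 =2.29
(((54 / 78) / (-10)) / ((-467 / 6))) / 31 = 27 / 941005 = 0.00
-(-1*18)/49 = 18/49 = 0.37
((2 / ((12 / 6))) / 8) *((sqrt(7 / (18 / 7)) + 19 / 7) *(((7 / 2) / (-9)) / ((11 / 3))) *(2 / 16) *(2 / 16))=-19 / 33792 - 49 *sqrt(2) / 202752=-0.00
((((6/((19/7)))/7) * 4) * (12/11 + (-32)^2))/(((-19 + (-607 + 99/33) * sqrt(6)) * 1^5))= 270624/24073885 -163456896 * sqrt(6)/457403815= -0.86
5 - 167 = -162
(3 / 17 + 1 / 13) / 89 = 56 / 19669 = 0.00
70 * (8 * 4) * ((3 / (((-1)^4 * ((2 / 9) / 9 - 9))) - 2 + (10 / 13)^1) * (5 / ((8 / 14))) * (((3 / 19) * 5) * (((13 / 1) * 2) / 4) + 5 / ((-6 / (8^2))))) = 796510141000 / 538707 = 1478559.11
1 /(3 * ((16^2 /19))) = 19 /768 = 0.02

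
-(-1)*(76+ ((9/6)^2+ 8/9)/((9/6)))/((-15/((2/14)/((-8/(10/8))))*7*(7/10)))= 21085/889056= 0.02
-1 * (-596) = 596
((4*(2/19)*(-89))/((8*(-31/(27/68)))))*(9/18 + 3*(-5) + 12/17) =-1127007/1361768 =-0.83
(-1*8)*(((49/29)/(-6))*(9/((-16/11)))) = -1617/116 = -13.94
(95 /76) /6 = 5 /24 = 0.21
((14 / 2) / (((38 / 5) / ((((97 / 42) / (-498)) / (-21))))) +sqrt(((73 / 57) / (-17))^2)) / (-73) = -3061981 / 2959070184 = -0.00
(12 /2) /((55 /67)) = 402 /55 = 7.31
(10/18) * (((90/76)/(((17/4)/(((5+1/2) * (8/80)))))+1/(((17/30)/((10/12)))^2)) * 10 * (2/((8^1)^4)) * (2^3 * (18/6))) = 635825/4217088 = 0.15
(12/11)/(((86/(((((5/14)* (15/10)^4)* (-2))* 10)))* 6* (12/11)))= -675/9632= -0.07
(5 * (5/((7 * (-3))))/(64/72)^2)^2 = 455625/200704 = 2.27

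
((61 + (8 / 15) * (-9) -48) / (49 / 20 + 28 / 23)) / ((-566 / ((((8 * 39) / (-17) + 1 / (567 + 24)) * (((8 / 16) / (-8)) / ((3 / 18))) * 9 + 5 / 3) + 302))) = -27710655691 / 19186595148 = -1.44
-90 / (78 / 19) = -285 / 13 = -21.92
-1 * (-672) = 672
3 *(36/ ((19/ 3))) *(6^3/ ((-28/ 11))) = -192456/ 133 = -1447.04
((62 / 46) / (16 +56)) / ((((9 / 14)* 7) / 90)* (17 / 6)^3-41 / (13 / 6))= -780 / 741083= -0.00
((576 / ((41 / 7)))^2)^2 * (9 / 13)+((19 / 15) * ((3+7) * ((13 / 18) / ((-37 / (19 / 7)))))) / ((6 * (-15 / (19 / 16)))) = 23952487576652300749411 / 369917433718560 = 64750902.21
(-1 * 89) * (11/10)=-979/10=-97.90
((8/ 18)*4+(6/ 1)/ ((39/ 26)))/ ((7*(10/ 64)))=1664/ 315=5.28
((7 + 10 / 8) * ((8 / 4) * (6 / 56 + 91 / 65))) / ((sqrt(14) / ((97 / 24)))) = 225137 * sqrt(14) / 31360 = 26.86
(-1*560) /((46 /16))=-4480 /23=-194.78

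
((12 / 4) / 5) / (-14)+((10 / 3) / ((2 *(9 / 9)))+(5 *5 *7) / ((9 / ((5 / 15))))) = 15319 / 1890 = 8.11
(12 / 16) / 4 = 3 / 16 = 0.19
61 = 61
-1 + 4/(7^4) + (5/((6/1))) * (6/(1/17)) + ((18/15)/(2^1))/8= 8074723/96040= 84.08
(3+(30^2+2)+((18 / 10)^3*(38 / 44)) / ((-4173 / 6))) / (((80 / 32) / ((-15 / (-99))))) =3461823548 / 63116625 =54.85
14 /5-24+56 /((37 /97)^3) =250179222 /253265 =987.82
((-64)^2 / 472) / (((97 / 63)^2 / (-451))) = -916489728 / 555131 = -1650.94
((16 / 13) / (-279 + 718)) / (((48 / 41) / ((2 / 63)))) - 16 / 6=-2876246 / 1078623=-2.67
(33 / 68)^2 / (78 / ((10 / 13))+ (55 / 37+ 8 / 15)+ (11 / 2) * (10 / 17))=54945 / 24882832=0.00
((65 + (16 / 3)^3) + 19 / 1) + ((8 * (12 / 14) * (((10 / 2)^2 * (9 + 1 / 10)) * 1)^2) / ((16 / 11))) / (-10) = -5219353 / 216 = -24163.67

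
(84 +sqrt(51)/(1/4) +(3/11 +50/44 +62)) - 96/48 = 4 *sqrt(51) +3199/22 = 173.97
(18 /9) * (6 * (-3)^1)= -36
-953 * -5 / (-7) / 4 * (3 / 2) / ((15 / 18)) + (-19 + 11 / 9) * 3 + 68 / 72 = -90395 / 252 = -358.71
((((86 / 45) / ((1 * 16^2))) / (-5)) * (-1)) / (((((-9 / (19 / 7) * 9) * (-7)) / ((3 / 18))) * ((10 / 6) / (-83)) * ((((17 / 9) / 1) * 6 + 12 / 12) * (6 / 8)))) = -0.00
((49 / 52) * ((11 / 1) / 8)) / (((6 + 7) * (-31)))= -539 / 167648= -0.00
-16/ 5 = -3.20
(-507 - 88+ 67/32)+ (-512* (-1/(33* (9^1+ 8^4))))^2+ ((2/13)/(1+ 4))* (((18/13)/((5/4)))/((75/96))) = -1470906122389510381/2481023593620000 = -592.86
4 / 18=0.22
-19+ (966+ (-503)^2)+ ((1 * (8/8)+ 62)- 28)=253991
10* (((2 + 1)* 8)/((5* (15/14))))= 224/5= 44.80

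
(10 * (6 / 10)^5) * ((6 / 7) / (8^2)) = 729 / 70000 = 0.01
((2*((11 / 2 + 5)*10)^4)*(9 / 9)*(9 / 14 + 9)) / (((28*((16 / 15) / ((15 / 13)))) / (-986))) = -37147049296875 / 416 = -89295791579.03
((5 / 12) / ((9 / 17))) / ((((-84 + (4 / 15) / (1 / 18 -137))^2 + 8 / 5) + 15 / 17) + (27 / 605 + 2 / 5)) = 1562349353125 / 14013344476054368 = 0.00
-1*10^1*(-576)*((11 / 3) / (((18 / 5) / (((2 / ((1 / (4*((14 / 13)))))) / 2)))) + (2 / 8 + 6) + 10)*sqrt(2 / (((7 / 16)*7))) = 96062.92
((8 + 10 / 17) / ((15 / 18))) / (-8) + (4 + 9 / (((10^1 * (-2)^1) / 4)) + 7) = 269 / 34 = 7.91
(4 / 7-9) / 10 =-59 / 70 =-0.84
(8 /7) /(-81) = -0.01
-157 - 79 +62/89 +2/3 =-62648/267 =-234.64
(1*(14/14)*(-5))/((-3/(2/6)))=0.56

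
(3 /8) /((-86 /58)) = -87 /344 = -0.25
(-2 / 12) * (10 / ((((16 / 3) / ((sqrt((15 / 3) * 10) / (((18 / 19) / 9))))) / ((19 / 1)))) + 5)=-9025 * sqrt(2) / 32 - 5 / 6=-399.69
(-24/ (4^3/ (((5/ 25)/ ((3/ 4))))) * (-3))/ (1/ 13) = 39/ 10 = 3.90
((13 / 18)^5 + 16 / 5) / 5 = 32089553 / 47239200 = 0.68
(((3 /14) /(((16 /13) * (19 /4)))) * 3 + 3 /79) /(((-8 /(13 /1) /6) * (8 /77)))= -5334615 /384256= -13.88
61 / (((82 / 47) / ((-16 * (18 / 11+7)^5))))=-177474395825000 / 6603091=-26877472.36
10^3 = 1000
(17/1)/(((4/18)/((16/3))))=408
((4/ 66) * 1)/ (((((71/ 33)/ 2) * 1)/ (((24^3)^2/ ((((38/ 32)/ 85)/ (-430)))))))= -447028081459200/ 1349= -331377376915.64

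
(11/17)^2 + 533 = 533.42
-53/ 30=-1.77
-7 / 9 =-0.78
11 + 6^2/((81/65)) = 39.89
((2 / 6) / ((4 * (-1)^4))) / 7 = 1 / 84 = 0.01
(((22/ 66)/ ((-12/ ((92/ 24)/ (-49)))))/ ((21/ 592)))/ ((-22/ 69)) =-19573/ 101871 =-0.19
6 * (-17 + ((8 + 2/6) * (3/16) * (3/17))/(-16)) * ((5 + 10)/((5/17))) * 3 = -1999593/128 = -15621.82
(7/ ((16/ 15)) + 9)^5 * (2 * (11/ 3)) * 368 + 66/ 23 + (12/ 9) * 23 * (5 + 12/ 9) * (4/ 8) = 16709611976845321/ 6782976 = 2463463231.60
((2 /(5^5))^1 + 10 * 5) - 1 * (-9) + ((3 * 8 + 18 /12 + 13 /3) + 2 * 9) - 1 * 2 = 1965637 /18750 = 104.83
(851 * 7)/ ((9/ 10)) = 59570/ 9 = 6618.89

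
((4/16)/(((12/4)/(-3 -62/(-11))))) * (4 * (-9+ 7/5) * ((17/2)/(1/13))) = -121771/165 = -738.01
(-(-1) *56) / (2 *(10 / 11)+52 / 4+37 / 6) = 3696 / 1385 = 2.67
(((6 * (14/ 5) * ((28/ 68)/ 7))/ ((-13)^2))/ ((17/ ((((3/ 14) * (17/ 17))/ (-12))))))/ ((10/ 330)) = -99/ 488410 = -0.00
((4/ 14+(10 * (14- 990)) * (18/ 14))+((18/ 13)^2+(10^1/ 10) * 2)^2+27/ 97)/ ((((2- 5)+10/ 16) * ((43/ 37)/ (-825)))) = -3123766849123800/ 833895517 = -3745993.10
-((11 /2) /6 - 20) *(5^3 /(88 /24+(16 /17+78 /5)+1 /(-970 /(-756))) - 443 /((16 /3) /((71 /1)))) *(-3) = 11205904256109 /33223616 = 337287.32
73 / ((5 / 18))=1314 / 5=262.80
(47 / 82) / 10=47 / 820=0.06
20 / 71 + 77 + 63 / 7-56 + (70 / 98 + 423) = 225636 / 497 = 454.00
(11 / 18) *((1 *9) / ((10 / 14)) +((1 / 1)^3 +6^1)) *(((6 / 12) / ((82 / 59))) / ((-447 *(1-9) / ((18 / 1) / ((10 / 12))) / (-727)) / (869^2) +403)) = 356302328503 / 33322631568220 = 0.01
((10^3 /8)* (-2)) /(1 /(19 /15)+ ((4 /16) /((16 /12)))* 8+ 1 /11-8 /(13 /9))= 1358500 /17161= 79.16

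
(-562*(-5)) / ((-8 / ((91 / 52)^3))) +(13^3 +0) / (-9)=-2126.59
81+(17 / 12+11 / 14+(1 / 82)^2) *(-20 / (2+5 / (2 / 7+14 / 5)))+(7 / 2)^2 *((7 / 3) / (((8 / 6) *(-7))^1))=65.77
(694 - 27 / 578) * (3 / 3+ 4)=2005525 / 578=3469.77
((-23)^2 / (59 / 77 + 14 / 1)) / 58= 40733 / 65946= 0.62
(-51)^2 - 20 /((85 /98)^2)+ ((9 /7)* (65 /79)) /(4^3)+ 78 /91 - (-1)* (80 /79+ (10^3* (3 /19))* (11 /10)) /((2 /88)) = 9971407521847 /971687360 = 10261.95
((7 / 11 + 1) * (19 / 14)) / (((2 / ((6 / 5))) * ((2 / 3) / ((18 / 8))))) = 13851 / 3080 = 4.50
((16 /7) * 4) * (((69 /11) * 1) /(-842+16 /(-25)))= -18400 /270347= -0.07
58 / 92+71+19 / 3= 10759 / 138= 77.96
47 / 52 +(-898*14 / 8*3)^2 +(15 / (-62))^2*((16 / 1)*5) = 277675862345 / 12493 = 22226515.84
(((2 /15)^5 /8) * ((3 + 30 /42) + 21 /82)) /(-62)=-2279 /6756159375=-0.00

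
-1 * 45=-45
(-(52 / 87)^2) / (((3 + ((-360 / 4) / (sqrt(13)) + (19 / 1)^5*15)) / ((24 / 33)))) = -290132796928 / 41475405401709246693 - 54080*sqrt(13) / 41475405401709246693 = -0.00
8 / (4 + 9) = 0.62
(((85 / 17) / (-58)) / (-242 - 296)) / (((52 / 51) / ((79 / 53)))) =20145 / 85998224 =0.00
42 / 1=42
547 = 547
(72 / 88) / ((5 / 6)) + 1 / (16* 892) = 770743 / 784960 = 0.98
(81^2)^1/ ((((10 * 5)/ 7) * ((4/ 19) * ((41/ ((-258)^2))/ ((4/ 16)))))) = 14521152933/ 8200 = 1770872.31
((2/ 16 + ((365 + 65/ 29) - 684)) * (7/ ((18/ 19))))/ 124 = -9770047/ 517824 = -18.87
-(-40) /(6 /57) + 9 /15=1903 /5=380.60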